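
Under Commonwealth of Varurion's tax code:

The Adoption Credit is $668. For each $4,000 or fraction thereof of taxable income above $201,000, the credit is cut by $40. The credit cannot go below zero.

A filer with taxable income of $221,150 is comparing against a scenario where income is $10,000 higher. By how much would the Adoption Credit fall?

$80

At $221,150 — income exceeds $201,000 by $20,150, which is 6 full-or-partial $4,000 increments; reduction = 6 × $40 = $240, leaving $428.
At $231,150 — income exceeds $201,000 by $30,150, which is 8 full-or-partial $4,000 increments; reduction = 8 × $40 = $320, leaving $348.
Lost: $428 − $348 = $80.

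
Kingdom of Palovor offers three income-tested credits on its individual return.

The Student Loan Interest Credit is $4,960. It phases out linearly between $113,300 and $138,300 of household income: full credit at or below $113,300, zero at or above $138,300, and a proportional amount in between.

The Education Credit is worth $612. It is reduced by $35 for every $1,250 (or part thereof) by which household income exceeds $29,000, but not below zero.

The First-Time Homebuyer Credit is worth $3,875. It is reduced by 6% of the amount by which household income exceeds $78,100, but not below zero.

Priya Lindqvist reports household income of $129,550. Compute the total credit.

Student Loan Interest Credit: $129,550 is $16,250 into a $25,000 phase-out range, leaving 8,750/25,000 of the credit: $4,960 × 8,750/25,000 = $1,736.
Education Credit: income exceeds $29,000 by $100,550 → 81 increments × $35 = $2,835 ≥ base, so the credit is $0.
First-Time Homebuyer Credit: 6% of the $51,450 excess over $78,100 is $3,087; credit = $3,875 − $3,087 = $788.
Total: $1,736 + $0 + $788 = $2,524.

$2,524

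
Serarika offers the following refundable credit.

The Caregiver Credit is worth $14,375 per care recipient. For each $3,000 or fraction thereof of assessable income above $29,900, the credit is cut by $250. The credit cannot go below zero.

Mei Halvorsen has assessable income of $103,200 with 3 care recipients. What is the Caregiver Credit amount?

Caregiver Credit: base = 3 × $14,375 = $43,125. income exceeds $29,900 by $73,300, which is 25 full-or-partial $3,000 increments; reduction = 25 × $250 = $6,250, leaving $36,875.

$36,875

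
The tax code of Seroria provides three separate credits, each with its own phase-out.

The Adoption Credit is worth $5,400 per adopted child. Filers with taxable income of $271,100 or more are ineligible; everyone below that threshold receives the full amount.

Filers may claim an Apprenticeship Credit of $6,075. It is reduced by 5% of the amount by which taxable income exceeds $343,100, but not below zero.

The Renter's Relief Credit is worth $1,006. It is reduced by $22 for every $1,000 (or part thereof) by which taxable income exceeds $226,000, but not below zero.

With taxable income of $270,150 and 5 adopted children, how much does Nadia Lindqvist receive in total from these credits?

Adoption Credit: base = 5 × $5,400 = $27,000. $270,150 is below the $271,100 cutoff, so the full $27,000 applies.
Apprenticeship Credit: $270,150 is at or below the $343,100 threshold, so the full $6,075 applies.
Renter's Relief Credit: income exceeds $226,000 by $44,150, which is 45 full-or-partial $1,000 increments; reduction = 45 × $22 = $990, leaving $16.
Total: $27,000 + $6,075 + $16 = $33,091.

$33,091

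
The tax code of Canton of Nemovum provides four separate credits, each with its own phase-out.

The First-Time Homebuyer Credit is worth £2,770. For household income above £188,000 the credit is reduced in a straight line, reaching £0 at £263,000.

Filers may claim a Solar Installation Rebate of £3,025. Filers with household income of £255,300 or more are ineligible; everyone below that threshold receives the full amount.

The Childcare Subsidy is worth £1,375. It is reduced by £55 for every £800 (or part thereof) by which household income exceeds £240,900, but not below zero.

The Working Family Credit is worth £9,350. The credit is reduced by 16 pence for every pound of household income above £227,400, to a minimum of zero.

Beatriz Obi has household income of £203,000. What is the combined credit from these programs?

First-Time Homebuyer Credit: £203,000 is £15,000 into a £75,000 phase-out range, leaving 60,000/75,000 of the credit: £2,770 × 60,000/75,000 = £2,216.
Solar Installation Rebate: £203,000 is below the £255,300 cutoff, so the full £3,025 applies.
Childcare Subsidy: £203,000 is at or below the £240,900 threshold, so the full £1,375 applies.
Working Family Credit: £203,000 is at or below the £227,400 threshold, so the full £9,350 applies.
Total: £2,216 + £3,025 + £1,375 + £9,350 = £15,966.

£15,966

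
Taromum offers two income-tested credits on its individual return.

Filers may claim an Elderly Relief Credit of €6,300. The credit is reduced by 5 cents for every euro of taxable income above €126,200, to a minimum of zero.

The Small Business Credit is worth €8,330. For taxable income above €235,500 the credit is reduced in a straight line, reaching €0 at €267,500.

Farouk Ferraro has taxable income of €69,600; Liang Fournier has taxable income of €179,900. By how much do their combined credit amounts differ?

Farouk (€69,600): Elderly Relief Credit: €69,600 is at or below the €126,200 threshold, so the full €6,300 applies. Small Business Credit: €69,600 is at or below the €235,500 threshold, so the full €8,330 applies. total €6,300 + €8,330 = €14,630
Liang (€179,900): Elderly Relief Credit: 5% of the €53,700 excess over €126,200 is €2,685; credit = €6,300 − €2,685 = €3,615. Small Business Credit: €179,900 is at or below the €235,500 threshold, so the full €8,330 applies. total €3,615 + €8,330 = €11,945
Difference: |€14,630 − €11,945| = €2,685.

€2,685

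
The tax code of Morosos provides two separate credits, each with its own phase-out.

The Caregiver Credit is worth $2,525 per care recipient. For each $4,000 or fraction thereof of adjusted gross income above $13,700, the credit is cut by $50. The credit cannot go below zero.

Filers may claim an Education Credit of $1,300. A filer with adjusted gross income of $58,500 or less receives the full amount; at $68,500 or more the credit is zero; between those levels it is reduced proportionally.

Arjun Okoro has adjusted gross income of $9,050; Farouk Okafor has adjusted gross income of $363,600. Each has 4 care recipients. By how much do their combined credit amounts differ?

$5,700

Arjun ($9,050): Caregiver Credit: base = 4 × $2,525 = $10,100. $9,050 is at or below the $13,700 threshold, so the full $10,100 applies. Education Credit: $9,050 is at or below the $58,500 threshold, so the full $1,300 applies. total $10,100 + $1,300 = $11,400
Farouk ($363,600): Caregiver Credit: base = 4 × $2,525 = $10,100. income exceeds $13,700 by $349,900, which is 88 full-or-partial $4,000 increments; reduction = 88 × $50 = $4,400, leaving $5,700. Education Credit: $363,600 is at or above $68,500, so the credit is $0. total $5,700 + $0 = $5,700
Difference: |$11,400 − $5,700| = $5,700.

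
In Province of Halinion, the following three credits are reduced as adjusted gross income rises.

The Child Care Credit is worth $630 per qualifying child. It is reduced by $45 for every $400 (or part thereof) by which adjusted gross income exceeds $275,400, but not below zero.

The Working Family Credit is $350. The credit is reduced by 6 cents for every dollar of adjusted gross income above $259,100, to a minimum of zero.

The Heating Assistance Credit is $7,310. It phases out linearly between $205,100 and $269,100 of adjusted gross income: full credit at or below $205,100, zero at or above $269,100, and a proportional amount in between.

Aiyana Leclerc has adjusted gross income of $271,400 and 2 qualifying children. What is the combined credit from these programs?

Child Care Credit: base = 2 × $630 = $1,260. $271,400 is at or below the $275,400 threshold, so the full $1,260 applies.
Working Family Credit: 6% of the $12,300 excess over $259,100 is $738 ≥ base, so the credit is $0.
Heating Assistance Credit: $271,400 is at or above $269,100, so the credit is $0.
Total: $1,260 + $0 + $0 = $1,260.

$1,260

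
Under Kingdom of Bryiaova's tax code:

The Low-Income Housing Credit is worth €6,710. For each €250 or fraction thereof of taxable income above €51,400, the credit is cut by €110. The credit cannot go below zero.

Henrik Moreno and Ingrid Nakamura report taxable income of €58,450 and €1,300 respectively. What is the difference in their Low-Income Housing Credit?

€3,190

Henrik (€58,450): Low-Income Housing Credit: income exceeds €51,400 by €7,050, which is 29 full-or-partial €250 increments; reduction = 29 × €110 = €3,190, leaving €3,520.
Ingrid (€1,300): Low-Income Housing Credit: €1,300 is at or below the €51,400 threshold, so the full €6,710 applies.
Difference: |€3,520 − €6,710| = €3,190.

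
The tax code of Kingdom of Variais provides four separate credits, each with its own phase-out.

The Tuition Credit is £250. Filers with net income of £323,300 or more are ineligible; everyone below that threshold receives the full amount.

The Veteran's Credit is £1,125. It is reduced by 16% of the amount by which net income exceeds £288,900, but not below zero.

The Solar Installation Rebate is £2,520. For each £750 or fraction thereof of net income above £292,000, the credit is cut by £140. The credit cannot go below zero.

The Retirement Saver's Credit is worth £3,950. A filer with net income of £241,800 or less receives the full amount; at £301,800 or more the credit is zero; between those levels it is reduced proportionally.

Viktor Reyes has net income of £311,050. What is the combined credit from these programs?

£250

Tuition Credit: £311,050 is below the £323,300 cutoff, so the full £250 applies.
Veteran's Credit: 16% of the £22,150 excess over £288,900 is £3,544 ≥ base, so the credit is £0.
Solar Installation Rebate: income exceeds £292,000 by £19,050 → 26 increments × £140 = £3,640 ≥ base, so the credit is £0.
Retirement Saver's Credit: £311,050 is at or above £301,800, so the credit is £0.
Total: £250 + £0 + £0 + £0 = £250.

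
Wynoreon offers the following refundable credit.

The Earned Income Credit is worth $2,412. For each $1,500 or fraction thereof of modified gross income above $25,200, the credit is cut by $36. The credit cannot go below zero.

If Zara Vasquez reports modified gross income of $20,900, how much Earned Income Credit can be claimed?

Earned Income Credit: $20,900 is at or below the $25,200 threshold, so the full $2,412 applies.

$2,412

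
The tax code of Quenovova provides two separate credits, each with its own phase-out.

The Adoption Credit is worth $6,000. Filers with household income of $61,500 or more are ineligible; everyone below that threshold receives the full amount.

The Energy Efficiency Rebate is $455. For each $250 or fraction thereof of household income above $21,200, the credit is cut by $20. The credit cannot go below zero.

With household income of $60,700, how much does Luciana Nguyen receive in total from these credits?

$6,000

Adoption Credit: $60,700 is below the $61,500 cutoff, so the full $6,000 applies.
Energy Efficiency Rebate: income exceeds $21,200 by $39,500 → 158 increments × $20 = $3,160 ≥ base, so the credit is $0.
Total: $6,000 + $0 = $6,000.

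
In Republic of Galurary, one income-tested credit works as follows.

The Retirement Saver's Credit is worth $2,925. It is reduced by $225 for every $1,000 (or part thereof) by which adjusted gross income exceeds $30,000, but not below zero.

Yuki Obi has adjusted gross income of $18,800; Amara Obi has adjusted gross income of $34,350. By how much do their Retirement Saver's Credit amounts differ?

Yuki ($18,800): Retirement Saver's Credit: $18,800 is at or below the $30,000 threshold, so the full $2,925 applies.
Amara ($34,350): Retirement Saver's Credit: income exceeds $30,000 by $4,350, which is 5 full-or-partial $1,000 increments; reduction = 5 × $225 = $1,125, leaving $1,800.
Difference: |$2,925 − $1,800| = $1,125.

$1,125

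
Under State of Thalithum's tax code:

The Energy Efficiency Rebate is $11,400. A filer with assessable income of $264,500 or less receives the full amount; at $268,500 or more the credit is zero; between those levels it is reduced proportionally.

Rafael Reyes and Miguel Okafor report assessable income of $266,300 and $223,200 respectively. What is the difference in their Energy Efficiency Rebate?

Rafael ($266,300): Energy Efficiency Rebate: $266,300 is $1,800 into a $4,000 phase-out range, leaving 2,200/4,000 of the credit: $11,400 × 2,200/4,000 = $6,270.
Miguel ($223,200): Energy Efficiency Rebate: $223,200 is at or below the $264,500 threshold, so the full $11,400 applies.
Difference: |$6,270 − $11,400| = $5,130.

$5,130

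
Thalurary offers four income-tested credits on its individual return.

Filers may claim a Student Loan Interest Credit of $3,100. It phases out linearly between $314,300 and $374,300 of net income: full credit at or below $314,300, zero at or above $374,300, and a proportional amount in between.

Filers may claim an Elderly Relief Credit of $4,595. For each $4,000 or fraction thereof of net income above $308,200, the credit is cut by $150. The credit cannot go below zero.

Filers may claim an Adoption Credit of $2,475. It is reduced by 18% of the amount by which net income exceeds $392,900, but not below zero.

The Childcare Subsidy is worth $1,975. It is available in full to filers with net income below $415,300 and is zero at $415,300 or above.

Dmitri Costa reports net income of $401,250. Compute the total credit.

Student Loan Interest Credit: $401,250 is at or above $374,300, so the credit is $0.
Elderly Relief Credit: income exceeds $308,200 by $93,050, which is 24 full-or-partial $4,000 increments; reduction = 24 × $150 = $3,600, leaving $995.
Adoption Credit: 18% of the $8,350 excess over $392,900 is $1,503; credit = $2,475 − $1,503 = $972.
Childcare Subsidy: $401,250 is below the $415,300 cutoff, so the full $1,975 applies.
Total: $0 + $995 + $972 + $1,975 = $3,942.

$3,942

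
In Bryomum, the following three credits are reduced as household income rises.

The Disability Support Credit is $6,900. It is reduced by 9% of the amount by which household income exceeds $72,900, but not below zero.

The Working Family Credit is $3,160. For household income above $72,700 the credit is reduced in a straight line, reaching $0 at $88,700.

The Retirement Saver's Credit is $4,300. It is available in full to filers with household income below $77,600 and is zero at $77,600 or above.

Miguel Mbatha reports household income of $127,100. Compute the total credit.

$2,022

Disability Support Credit: 9% of the $54,200 excess over $72,900 is $4,878; credit = $6,900 − $4,878 = $2,022.
Working Family Credit: $127,100 is at or above $88,700, so the credit is $0.
Retirement Saver's Credit: $127,100 meets or exceeds the $77,600 cutoff, so the credit is $0.
Total: $2,022 + $0 + $0 = $2,022.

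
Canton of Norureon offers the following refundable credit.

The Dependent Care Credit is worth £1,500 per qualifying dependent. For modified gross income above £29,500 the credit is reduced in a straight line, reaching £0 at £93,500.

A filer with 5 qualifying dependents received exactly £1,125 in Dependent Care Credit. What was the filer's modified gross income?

Full credit = 5 × £1,500 = £7,500.
£1,125 is 1,125/7,500 of the full £7,500, so 6,375/7,500 of the £64,000 range has been used: income = £29,500 + £64,000 × 6,375/7,500 = £83,900.

£83,900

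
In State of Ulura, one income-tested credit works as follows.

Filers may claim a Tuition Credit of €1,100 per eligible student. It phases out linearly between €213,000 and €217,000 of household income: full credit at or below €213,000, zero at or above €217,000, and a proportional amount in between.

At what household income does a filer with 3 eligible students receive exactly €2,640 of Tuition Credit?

€213,800

Full credit = 3 × €1,100 = €3,300.
€2,640 is 2,640/3,300 of the full €3,300, so 660/3,300 of the €4,000 range has been used: income = €213,000 + €4,000 × 660/3,300 = €213,800.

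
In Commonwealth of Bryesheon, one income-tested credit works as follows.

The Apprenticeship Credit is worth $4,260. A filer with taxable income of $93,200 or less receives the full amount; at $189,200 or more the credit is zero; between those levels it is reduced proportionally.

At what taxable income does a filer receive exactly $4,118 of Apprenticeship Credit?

$96,400

$4,118 is 4,118/4,260 of the full $4,260, so 142/4,260 of the $96,000 range has been used: income = $93,200 + $96,000 × 142/4,260 = $96,400.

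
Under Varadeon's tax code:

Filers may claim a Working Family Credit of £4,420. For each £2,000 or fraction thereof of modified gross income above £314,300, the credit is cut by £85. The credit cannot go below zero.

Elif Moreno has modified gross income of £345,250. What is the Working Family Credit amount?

£3,060

Working Family Credit: income exceeds £314,300 by £30,950, which is 16 full-or-partial £2,000 increments; reduction = 16 × £85 = £1,360, leaving £3,060.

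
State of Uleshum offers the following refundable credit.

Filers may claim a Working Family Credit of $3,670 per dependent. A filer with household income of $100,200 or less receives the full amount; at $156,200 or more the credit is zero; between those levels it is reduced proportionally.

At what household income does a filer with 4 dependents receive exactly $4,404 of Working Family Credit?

Full credit = 4 × $3,670 = $14,680.
$4,404 is 4,404/14,680 of the full $14,680, so 10,276/14,680 of the $56,000 range has been used: income = $100,200 + $56,000 × 10,276/14,680 = $139,400.

$139,400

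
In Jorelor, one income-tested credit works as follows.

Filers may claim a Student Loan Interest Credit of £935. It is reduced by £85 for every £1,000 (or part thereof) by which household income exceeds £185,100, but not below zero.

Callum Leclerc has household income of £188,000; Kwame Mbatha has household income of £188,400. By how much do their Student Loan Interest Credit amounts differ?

£85

Callum (£188,000): Student Loan Interest Credit: income exceeds £185,100 by £2,900, which is 3 full-or-partial £1,000 increments; reduction = 3 × £85 = £255, leaving £680.
Kwame (£188,400): Student Loan Interest Credit: income exceeds £185,100 by £3,300, which is 4 full-or-partial £1,000 increments; reduction = 4 × £85 = £340, leaving £595.
Difference: |£680 − £595| = £85.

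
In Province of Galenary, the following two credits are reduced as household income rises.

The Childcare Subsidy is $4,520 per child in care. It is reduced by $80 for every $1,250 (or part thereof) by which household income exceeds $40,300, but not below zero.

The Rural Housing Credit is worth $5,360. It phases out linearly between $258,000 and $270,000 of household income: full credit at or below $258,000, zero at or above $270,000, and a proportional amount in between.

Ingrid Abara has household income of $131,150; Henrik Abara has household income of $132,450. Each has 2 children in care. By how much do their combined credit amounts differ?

$80

Ingrid ($131,150): Childcare Subsidy: base = 2 × $4,520 = $9,040. income exceeds $40,300 by $90,850, which is 73 full-or-partial $1,250 increments; reduction = 73 × $80 = $5,840, leaving $3,200. Rural Housing Credit: $131,150 is at or below the $258,000 threshold, so the full $5,360 applies. total $3,200 + $5,360 = $8,560
Henrik ($132,450): Childcare Subsidy: base = 2 × $4,520 = $9,040. income exceeds $40,300 by $92,150, which is 74 full-or-partial $1,250 increments; reduction = 74 × $80 = $5,920, leaving $3,120. Rural Housing Credit: $132,450 is at or below the $258,000 threshold, so the full $5,360 applies. total $3,120 + $5,360 = $8,480
Difference: |$8,560 − $8,480| = $80.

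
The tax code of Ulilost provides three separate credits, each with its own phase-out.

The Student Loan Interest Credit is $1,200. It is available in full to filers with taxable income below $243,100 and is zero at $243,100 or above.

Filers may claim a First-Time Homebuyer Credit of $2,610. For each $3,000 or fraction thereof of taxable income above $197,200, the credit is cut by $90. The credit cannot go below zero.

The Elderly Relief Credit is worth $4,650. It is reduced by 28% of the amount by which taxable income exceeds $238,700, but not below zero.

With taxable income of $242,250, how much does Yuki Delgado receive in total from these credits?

$6,026

Student Loan Interest Credit: $242,250 is below the $243,100 cutoff, so the full $1,200 applies.
First-Time Homebuyer Credit: income exceeds $197,200 by $45,050, which is 16 full-or-partial $3,000 increments; reduction = 16 × $90 = $1,440, leaving $1,170.
Elderly Relief Credit: 28% of the $3,550 excess over $238,700 is $994; credit = $4,650 − $994 = $3,656.
Total: $1,200 + $1,170 + $3,656 = $6,026.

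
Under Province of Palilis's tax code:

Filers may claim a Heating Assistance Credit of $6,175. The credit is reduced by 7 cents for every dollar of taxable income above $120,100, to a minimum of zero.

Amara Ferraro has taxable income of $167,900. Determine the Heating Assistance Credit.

Heating Assistance Credit: 7% of the $47,800 excess over $120,100 is $3,346; credit = $6,175 − $3,346 = $2,829.

$2,829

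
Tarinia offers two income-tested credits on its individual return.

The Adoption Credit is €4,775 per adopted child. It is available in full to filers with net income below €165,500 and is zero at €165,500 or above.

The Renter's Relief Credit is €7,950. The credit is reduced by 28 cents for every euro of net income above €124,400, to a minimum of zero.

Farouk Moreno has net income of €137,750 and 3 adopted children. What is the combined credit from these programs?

€18,537

Adoption Credit: base = 3 × €4,775 = €14,325. €137,750 is below the €165,500 cutoff, so the full €14,325 applies.
Renter's Relief Credit: 28% of the €13,350 excess over €124,400 is €3,738; credit = €7,950 − €3,738 = €4,212.
Total: €14,325 + €4,212 = €18,537.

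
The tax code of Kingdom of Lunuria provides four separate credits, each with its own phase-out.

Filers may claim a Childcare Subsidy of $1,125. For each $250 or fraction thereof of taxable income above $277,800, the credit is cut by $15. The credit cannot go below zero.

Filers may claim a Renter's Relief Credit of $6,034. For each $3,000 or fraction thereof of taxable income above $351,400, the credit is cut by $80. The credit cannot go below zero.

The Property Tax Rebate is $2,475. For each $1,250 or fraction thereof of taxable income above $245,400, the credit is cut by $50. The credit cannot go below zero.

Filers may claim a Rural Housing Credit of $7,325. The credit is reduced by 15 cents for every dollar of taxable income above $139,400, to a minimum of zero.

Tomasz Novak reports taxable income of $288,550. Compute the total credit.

$7,239

Childcare Subsidy: income exceeds $277,800 by $10,750, which is 43 full-or-partial $250 increments; reduction = 43 × $15 = $645, leaving $480.
Renter's Relief Credit: $288,550 is at or below the $351,400 threshold, so the full $6,034 applies.
Property Tax Rebate: income exceeds $245,400 by $43,150, which is 35 full-or-partial $1,250 increments; reduction = 35 × $50 = $1,750, leaving $725.
Rural Housing Credit: 15% of the $149,150 excess over $139,400 is $22,372.50 ≥ base, so the credit is $0.
Total: $480 + $6,034 + $725 + $0 = $7,239.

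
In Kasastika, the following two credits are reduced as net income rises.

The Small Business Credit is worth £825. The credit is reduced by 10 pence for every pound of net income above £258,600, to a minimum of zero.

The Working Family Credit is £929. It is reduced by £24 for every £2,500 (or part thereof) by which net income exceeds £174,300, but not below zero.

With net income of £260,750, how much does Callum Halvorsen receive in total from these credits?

Small Business Credit: 10% of the £2,150 excess over £258,600 is £215; credit = £825 − £215 = £610.
Working Family Credit: income exceeds £174,300 by £86,450, which is 35 full-or-partial £2,500 increments; reduction = 35 × £24 = £840, leaving £89.
Total: £610 + £89 = £699.

£699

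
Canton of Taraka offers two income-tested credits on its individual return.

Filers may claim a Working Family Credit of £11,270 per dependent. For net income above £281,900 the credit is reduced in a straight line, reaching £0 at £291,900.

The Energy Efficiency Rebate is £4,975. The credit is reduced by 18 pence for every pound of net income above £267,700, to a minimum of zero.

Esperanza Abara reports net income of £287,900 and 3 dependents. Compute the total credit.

£14,863

Working Family Credit: base = 3 × £11,270 = £33,810. £287,900 is £6,000 into a £10,000 phase-out range, leaving 4,000/10,000 of the credit: £33,810 × 4,000/10,000 = £13,524.
Energy Efficiency Rebate: 18% of the £20,200 excess over £267,700 is £3,636; credit = £4,975 − £3,636 = £1,339.
Total: £13,524 + £1,339 = £14,863.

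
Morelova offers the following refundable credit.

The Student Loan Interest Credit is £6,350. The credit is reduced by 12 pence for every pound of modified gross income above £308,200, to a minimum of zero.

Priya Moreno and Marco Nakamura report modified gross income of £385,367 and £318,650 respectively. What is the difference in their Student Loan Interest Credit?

£5,096

Priya (£385,367): Student Loan Interest Credit: 12% of the £77,167 excess over £308,200 is £9,260.04 ≥ base, so the credit is £0.
Marco (£318,650): Student Loan Interest Credit: 12% of the £10,450 excess over £308,200 is £1,254; credit = £6,350 − £1,254 = £5,096.
Difference: |£0 − £5,096| = £5,096.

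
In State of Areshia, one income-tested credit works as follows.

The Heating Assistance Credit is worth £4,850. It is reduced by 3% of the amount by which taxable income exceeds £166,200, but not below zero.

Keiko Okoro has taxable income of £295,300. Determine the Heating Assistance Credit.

Heating Assistance Credit: 3% of the £129,100 excess over £166,200 is £3,873; credit = £4,850 − £3,873 = £977.

£977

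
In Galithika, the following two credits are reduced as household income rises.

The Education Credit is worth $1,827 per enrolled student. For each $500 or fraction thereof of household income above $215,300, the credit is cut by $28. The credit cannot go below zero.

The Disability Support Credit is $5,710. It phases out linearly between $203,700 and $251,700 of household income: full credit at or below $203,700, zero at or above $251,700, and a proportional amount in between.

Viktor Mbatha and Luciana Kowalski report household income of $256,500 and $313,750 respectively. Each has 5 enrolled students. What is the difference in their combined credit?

Viktor ($256,500): Education Credit: base = 5 × $1,827 = $9,135. income exceeds $215,300 by $41,200, which is 83 full-or-partial $500 increments; reduction = 83 × $28 = $2,324, leaving $6,811. Disability Support Credit: $256,500 is at or above $251,700, so the credit is $0. total $6,811 + $0 = $6,811
Luciana ($313,750): Education Credit: base = 5 × $1,827 = $9,135. income exceeds $215,300 by $98,450, which is 197 full-or-partial $500 increments; reduction = 197 × $28 = $5,516, leaving $3,619. Disability Support Credit: $313,750 is at or above $251,700, so the credit is $0. total $3,619 + $0 = $3,619
Difference: |$6,811 − $3,619| = $3,192.

$3,192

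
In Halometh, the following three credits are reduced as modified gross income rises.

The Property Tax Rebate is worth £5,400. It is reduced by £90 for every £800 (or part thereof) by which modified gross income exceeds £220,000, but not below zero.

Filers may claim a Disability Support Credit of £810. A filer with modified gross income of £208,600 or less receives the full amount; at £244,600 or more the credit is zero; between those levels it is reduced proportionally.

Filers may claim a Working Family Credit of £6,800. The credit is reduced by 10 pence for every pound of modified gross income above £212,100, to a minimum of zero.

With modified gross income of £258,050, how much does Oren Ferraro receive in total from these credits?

£3,285

Property Tax Rebate: income exceeds £220,000 by £38,050, which is 48 full-or-partial £800 increments; reduction = 48 × £90 = £4,320, leaving £1,080.
Disability Support Credit: £258,050 is at or above £244,600, so the credit is £0.
Working Family Credit: 10% of the £45,950 excess over £212,100 is £4,595; credit = £6,800 − £4,595 = £2,205.
Total: £1,080 + £0 + £2,205 = £3,285.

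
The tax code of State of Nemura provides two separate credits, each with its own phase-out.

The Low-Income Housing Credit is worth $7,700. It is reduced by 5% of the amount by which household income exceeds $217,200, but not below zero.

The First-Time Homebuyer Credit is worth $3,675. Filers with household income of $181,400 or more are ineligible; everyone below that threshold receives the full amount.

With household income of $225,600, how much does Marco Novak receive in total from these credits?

$7,280

Low-Income Housing Credit: 5% of the $8,400 excess over $217,200 is $420; credit = $7,700 − $420 = $7,280.
First-Time Homebuyer Credit: $225,600 meets or exceeds the $181,400 cutoff, so the credit is $0.
Total: $7,280 + $0 = $7,280.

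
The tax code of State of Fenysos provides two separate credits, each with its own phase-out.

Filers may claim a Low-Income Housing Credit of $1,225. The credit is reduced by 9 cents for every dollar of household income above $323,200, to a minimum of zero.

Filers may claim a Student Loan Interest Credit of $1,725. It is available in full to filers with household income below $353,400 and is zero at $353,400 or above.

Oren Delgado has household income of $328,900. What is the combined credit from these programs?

$2,437

Low-Income Housing Credit: 9% of the $5,700 excess over $323,200 is $513; credit = $1,225 − $513 = $712.
Student Loan Interest Credit: $328,900 is below the $353,400 cutoff, so the full $1,725 applies.
Total: $712 + $1,725 = $2,437.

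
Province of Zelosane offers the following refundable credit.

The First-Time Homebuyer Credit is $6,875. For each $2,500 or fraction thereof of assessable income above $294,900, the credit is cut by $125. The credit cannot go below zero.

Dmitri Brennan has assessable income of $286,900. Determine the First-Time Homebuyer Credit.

$6,875

First-Time Homebuyer Credit: $286,900 is at or below the $294,900 threshold, so the full $6,875 applies.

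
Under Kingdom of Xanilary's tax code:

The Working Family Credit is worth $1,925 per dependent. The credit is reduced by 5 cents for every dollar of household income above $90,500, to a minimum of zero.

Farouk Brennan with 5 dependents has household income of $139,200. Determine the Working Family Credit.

Working Family Credit: base = 5 × $1,925 = $9,625. 5% of the $48,700 excess over $90,500 is $2,435; credit = $9,625 − $2,435 = $7,190.

$7,190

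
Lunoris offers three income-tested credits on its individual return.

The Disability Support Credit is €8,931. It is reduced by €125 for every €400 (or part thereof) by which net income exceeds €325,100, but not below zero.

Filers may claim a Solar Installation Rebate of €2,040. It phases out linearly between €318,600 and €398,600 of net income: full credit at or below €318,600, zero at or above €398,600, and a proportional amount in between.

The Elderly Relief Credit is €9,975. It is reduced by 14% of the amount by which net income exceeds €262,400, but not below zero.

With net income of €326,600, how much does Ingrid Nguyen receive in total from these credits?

€11,254

Disability Support Credit: income exceeds €325,100 by €1,500, which is 4 full-or-partial €400 increments; reduction = 4 × €125 = €500, leaving €8,431.
Solar Installation Rebate: €326,600 is €8,000 into a €80,000 phase-out range, leaving 72,000/80,000 of the credit: €2,040 × 72,000/80,000 = €1,836.
Elderly Relief Credit: 14% of the €64,200 excess over €262,400 is €8,988; credit = €9,975 − €8,988 = €987.
Total: €8,431 + €1,836 + €987 = €11,254.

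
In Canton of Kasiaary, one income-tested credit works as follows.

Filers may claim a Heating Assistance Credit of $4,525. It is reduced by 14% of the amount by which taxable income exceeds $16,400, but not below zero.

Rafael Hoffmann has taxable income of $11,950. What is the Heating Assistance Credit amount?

Heating Assistance Credit: $11,950 is at or below the $16,400 threshold, so the full $4,525 applies.

$4,525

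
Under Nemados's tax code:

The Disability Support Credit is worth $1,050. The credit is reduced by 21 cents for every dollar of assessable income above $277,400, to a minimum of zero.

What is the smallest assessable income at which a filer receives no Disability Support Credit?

The credit falls by 21% of each dollar above $277,400, so it reaches zero when the excess is $1,050 / 21% = $5,000: income = $277,400 + $5,000 = $282,400.

$282,400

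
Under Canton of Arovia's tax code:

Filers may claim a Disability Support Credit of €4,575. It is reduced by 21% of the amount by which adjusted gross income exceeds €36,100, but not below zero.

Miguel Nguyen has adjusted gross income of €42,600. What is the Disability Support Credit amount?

Disability Support Credit: 21% of the €6,500 excess over €36,100 is €1,365; credit = €4,575 − €1,365 = €3,210.

€3,210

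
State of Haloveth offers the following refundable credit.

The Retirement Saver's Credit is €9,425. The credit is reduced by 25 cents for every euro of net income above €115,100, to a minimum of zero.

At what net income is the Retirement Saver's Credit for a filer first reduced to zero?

€152,800

The credit falls by 25% of each euro above €115,100, so it reaches zero when the excess is €9,425 / 25% = €37,700: income = €115,100 + €37,700 = €152,800.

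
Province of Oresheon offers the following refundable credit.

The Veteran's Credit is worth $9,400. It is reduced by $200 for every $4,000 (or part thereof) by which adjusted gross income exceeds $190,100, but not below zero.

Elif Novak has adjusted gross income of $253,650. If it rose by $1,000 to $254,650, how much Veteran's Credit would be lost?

At $253,650 — income exceeds $190,100 by $63,550, which is 16 full-or-partial $4,000 increments; reduction = 16 × $200 = $3,200, leaving $6,200.
At $254,650 — income exceeds $190,100 by $64,550, which is 17 full-or-partial $4,000 increments; reduction = 17 × $200 = $3,400, leaving $6,000.
Lost: $6,200 − $6,000 = $200.

$200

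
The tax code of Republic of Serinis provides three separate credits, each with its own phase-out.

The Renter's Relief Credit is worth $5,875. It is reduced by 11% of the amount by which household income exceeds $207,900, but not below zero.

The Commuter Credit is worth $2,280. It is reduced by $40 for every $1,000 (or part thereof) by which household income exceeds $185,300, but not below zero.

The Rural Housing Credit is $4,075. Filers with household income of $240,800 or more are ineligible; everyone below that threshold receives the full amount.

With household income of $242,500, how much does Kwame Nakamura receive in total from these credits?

Renter's Relief Credit: 11% of the $34,600 excess over $207,900 is $3,806; credit = $5,875 − $3,806 = $2,069.
Commuter Credit: income exceeds $185,300 by $57,200 → 58 increments × $40 = $2,320 ≥ base, so the credit is $0.
Rural Housing Credit: $242,500 meets or exceeds the $240,800 cutoff, so the credit is $0.
Total: $2,069 + $0 + $0 = $2,069.

$2,069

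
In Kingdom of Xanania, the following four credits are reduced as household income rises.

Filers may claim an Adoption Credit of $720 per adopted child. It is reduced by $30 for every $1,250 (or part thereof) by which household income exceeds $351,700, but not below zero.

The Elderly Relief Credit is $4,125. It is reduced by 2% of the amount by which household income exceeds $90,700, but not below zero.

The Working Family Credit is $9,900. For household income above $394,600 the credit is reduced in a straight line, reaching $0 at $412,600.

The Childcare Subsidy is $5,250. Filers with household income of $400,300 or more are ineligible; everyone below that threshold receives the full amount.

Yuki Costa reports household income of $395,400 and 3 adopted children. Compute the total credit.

Adoption Credit: base = 3 × $720 = $2,160. income exceeds $351,700 by $43,700, which is 35 full-or-partial $1,250 increments; reduction = 35 × $30 = $1,050, leaving $1,110.
Elderly Relief Credit: 2% of the $304,700 excess over $90,700 is $6,094 ≥ base, so the credit is $0.
Working Family Credit: $395,400 is $800 into a $18,000 phase-out range, leaving 17,200/18,000 of the credit: $9,900 × 17,200/18,000 = $9,460.
Childcare Subsidy: $395,400 is below the $400,300 cutoff, so the full $5,250 applies.
Total: $1,110 + $0 + $9,460 + $5,250 = $15,820.

$15,820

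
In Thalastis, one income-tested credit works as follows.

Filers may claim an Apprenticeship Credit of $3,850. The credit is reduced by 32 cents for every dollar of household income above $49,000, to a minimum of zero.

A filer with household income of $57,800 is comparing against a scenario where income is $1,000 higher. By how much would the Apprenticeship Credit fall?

At $57,800 — 32% of the $8,800 excess over $49,000 is $2,816; credit = $3,850 − $2,816 = $1,034.
At $58,800 — 32% of the $9,800 excess over $49,000 is $3,136; credit = $3,850 − $3,136 = $714.
Lost: $1,034 − $714 = $320.

$320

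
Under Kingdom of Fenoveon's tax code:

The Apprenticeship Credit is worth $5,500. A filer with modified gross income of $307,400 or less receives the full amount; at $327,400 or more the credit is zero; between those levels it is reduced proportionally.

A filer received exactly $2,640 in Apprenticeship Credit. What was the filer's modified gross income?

$317,800

$2,640 is 2,640/5,500 of the full $5,500, so 2,860/5,500 of the $20,000 range has been used: income = $307,400 + $20,000 × 2,860/5,500 = $317,800.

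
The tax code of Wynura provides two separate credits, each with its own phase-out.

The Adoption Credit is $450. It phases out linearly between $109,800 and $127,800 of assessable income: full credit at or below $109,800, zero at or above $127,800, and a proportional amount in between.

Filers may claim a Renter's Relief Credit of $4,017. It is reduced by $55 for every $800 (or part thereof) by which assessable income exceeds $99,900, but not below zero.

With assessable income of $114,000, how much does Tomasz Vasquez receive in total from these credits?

$3,372

Adoption Credit: $114,000 is $4,200 into a $18,000 phase-out range, leaving 13,800/18,000 of the credit: $450 × 13,800/18,000 = $345.
Renter's Relief Credit: income exceeds $99,900 by $14,100, which is 18 full-or-partial $800 increments; reduction = 18 × $55 = $990, leaving $3,027.
Total: $345 + $3,027 = $3,372.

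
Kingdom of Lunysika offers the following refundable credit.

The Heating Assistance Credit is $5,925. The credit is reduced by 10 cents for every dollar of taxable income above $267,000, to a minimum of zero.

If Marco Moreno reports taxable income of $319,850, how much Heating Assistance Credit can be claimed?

Heating Assistance Credit: 10% of the $52,850 excess over $267,000 is $5,285; credit = $5,925 − $5,285 = $640.

$640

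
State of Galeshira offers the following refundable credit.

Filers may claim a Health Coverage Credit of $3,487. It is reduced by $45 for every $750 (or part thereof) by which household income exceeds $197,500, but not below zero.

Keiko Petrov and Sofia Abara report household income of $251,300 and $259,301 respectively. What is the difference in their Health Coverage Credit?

$247

Keiko ($251,300): Health Coverage Credit: income exceeds $197,500 by $53,800, which is 72 full-or-partial $750 increments; reduction = 72 × $45 = $3,240, leaving $247.
Sofia ($259,301): Health Coverage Credit: income exceeds $197,500 by $61,801 → 83 increments × $45 = $3,735 ≥ base, so the credit is $0.
Difference: |$247 − $0| = $247.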